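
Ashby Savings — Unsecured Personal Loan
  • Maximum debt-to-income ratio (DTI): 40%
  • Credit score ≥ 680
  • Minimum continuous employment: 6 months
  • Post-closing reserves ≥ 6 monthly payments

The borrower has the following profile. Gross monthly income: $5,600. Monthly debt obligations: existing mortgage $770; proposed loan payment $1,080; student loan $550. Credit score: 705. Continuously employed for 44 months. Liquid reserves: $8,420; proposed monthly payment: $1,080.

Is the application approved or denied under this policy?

Total monthly debts = (770 + 1,080 + 550) = 2,400. Debt-to-income = 2,400/5,600 = 42.9% — over 40% limit
Credit score 705 ≥ 680 (meets)
Employment 44 ≥ 6 months
Reserves = 8,420/1,080 = 7.8 months ≥ 6
Fails on DTI.

Denied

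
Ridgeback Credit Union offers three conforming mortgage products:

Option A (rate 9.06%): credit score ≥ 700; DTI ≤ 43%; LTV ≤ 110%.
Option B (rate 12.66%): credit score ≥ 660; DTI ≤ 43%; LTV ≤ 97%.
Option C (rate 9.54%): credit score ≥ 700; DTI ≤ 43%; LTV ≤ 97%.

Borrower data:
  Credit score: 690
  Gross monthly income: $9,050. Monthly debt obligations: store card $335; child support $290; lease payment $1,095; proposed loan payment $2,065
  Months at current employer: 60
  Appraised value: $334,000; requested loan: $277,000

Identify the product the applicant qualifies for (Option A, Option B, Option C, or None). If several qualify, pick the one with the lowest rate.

Total debts = (335 + 290 + 1,095 + 2,065) = 3,785; DTI = 3,785/9,050 = 41.8%.
LTV = 277,000/334,000 = 82.9%.
Option A: score 690 < 700; DTI 41.8% ≤ 43%; LTV 82.9% ≤ 110% → does not qualify.
Option B: score 690 ≥ 660; DTI 41.8% ≤ 43%; LTV 82.9% ≤ 97% → qualifies.
Option C: score 690 < 700; DTI 41.8% ≤ 43%; LTV 82.9% ≤ 97% → does not qualify.

Option B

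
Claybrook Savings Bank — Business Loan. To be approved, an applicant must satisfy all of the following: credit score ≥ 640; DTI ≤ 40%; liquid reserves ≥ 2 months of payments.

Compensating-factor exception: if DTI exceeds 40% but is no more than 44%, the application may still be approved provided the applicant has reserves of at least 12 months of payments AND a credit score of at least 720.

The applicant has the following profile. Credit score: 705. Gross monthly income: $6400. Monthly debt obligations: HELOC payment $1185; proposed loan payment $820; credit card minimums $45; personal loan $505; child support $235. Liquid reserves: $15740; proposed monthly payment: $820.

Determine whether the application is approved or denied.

Denied

Credit score 705 ≥ 640 (meets base)
Total debts = (1,185 + 820 + 45 + 505 + 235) = 2,790. DTI = 2,790/6,400 = 43.6% > 40% — standard DTI limit exceeded.
Reserves: 15,740 ÷ 820 = 19.2 months (meets 2-month minimum)
43.6% falls in the override range (40%–44%), so the compensating-factor test applies.
Reserves 19.2 ≥ 12 months; credit score 705 < 720.
Compensating-factor requirement not fully met.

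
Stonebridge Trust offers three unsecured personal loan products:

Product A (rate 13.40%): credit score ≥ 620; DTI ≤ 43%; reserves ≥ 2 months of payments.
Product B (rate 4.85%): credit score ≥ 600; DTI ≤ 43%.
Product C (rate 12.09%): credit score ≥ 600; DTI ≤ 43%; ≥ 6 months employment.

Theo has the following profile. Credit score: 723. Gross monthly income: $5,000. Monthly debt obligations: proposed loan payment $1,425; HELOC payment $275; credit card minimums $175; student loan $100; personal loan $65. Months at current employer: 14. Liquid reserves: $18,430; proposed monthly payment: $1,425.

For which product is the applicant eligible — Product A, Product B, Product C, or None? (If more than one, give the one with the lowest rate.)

Product B

Total debts = (1,425 + 275 + 175 + 100 + 65) = 2,040; DTI = 2,040/5,000 = 40.8%.
Reserves = 18,430/1,425 = 12.9 months.
Product A: score 723 ≥ 620; DTI 40.8% ≤ 43%; reserves 12.9 ≥ 2 mo → qualifies.
Product B: score 723 ≥ 600; DTI 40.8% ≤ 43% → qualifies.
Product C: score 723 ≥ 600; DTI 40.8% ≤ 43%; employment 14 ≥ 6 mo → qualifies.
Qualifying: Product A, Product B, Product C. Lowest rate is 4.85% → Product B.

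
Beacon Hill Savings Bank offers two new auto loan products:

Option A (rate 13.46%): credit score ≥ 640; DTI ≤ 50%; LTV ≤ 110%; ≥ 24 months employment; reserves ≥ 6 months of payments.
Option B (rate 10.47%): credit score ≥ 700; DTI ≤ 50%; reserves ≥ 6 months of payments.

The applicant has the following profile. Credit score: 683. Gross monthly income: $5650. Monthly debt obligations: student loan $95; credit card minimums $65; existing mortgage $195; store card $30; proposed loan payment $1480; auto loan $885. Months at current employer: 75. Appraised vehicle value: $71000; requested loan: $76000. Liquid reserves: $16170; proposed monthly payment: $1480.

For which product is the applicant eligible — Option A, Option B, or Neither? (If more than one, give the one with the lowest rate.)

Option A

Total debts = (95 + 65 + 195 + 30 + 1,480 + 885) = 2,750; DTI = 2,750/5,650 = 48.7%.
LTV = 76,000/71,000 = 107%.
Reserves = 16,170/1,480 = 10.9 months.
Option A: score 683 ≥ 640; DTI 48.7% ≤ 50%; LTV 107% ≤ 110%; employment 75 ≥ 24 mo; reserves 10.9 ≥ 6 mo → qualifies.
Option B: score 683 < 700; DTI 48.7% ≤ 50%; reserves 10.9 ≥ 6 mo → does not qualify.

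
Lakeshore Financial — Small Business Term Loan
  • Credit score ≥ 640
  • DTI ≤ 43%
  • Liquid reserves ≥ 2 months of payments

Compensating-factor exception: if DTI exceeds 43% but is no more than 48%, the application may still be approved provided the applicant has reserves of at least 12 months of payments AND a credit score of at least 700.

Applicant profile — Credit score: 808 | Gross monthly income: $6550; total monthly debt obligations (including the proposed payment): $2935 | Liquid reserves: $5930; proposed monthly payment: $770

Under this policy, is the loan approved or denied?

Credit score 808 ≥ 640 (meets base)
DTI: 2,935 ÷ 6,550 = 44.8%, over the 43% base limit.
Reserves: 5,930 ÷ 770 = 7.7 months (meets 2-month minimum)
44.8% falls in the override range (43%–48%), so the compensating-factor test applies.
Override check — reserves: 7.7 mo (short of 12); score: 808 (ok).
Compensating-factor requirement not fully met.

Denied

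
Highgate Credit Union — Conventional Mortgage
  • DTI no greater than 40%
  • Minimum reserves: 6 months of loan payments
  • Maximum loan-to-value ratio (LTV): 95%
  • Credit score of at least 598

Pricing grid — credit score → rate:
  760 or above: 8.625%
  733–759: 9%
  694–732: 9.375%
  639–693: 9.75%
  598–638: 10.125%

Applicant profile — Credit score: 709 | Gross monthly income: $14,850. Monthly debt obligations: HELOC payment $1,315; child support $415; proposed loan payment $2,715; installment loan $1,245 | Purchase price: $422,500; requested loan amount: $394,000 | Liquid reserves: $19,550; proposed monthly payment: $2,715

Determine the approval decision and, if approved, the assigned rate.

Credit score 709 ≥ 598 (meets minimum)
LTV = 394,000/422,500 = 93.3% ≤ 95%
Total monthly debts = (1,315 + 415 + 2,715 + 1,245) = 5,690. Debt-to-income = 5,690/14,850 = 38.3% — meets 40% limit
Reserves = 19,550/2,715 = 7.2 months ≥ 6
All requirements met. Score 709 falls in the 694–732 tier → 9.375%.

Approved at 9.375%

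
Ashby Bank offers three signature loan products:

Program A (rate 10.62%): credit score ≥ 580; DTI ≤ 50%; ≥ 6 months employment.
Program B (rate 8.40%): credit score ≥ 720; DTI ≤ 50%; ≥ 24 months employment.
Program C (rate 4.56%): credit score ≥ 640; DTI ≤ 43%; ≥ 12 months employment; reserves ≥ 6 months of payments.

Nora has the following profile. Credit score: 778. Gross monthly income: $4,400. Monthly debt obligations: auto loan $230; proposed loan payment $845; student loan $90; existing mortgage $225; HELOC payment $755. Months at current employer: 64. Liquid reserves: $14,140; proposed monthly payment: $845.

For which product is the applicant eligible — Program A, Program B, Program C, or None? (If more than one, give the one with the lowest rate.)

Total debts = (230 + 845 + 90 + 225 + 755) = 2,145; DTI = 2,145/4,400 = 48.8%.
Reserves = 14,140/845 = 16.7 months.
Program A: score 778 ≥ 580; DTI 48.8% ≤ 50%; employment 64 ≥ 6 mo → qualifies.
Program B: score 778 ≥ 720; DTI 48.8% ≤ 50%; employment 64 ≥ 24 mo → qualifies.
Program C: score 778 ≥ 640; DTI 48.8% > 43%; employment 64 ≥ 12 mo; reserves 16.7 ≥ 6 mo → does not qualify.
Qualifying: Program A, Program B. Lowest rate is 8.40% → Program B.

Program B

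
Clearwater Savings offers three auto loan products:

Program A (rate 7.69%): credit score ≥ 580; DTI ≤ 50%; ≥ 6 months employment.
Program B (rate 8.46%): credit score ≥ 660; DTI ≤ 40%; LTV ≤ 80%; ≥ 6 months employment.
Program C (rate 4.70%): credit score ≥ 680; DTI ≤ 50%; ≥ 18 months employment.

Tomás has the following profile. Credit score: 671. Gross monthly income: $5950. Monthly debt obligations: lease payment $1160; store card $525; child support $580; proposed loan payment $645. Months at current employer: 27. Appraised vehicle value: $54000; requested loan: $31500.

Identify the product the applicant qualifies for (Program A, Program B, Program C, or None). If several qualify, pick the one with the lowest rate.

Program A

Total debts = (1,160 + 525 + 580 + 645) = 2,910; DTI = 2,910/5,950 = 48.9%.
LTV = 31,500/54,000 = 58.3%.
Program A: score 671 ≥ 580; DTI 48.9% ≤ 50%; employment 27 ≥ 6 mo → qualifies.
Program B: score 671 ≥ 660; DTI 48.9% > 40%; LTV 58.3% ≤ 80%; employment 27 ≥ 6 mo → does not qualify.
Program C: score 671 < 680; DTI 48.9% ≤ 50%; employment 27 ≥ 18 mo → does not qualify.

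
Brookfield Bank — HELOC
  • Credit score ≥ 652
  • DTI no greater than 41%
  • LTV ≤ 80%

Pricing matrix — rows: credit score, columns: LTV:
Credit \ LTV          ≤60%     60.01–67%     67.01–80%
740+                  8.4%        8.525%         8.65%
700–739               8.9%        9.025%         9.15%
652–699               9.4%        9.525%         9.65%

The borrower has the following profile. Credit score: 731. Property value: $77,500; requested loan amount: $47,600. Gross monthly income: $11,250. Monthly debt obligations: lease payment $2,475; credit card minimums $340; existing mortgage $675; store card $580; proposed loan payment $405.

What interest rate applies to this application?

9.025%

Credit score 731 ≥ 652; Total monthly debts = (2,475 + 340 + 675 + 580 + 405) = 4,475. DTI: 4,475 ÷ 11,250 = 39.8%, within the 41% cap
Loan-to-value = 47,600/77,500 = 61.4% — pass (80% max)
Credit 731 → row 700–739; LTV 61.4% → column 60.01–67%. Grid cell → 9.025%.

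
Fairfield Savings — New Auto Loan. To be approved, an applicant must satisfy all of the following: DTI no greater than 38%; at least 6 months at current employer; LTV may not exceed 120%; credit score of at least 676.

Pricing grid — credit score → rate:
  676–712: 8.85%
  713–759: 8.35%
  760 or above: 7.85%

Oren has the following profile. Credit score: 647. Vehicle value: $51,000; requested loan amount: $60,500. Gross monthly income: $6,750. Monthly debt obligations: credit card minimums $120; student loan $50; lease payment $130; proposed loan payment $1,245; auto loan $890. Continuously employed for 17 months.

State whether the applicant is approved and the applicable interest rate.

Credit score 647 < 676 (below minimum)
Total monthly debts = (120 + 50 + 130 + 1,245 + 890) = 2,435. Debt-to-income = 2,435/6,750 = 36.1% — meets 38% limit
LTV: 60,500 ÷ 51,000 = 118.6%, within 120% cap
Employment 17 ≥ 6 months
Not all requirements met → denied.

Denied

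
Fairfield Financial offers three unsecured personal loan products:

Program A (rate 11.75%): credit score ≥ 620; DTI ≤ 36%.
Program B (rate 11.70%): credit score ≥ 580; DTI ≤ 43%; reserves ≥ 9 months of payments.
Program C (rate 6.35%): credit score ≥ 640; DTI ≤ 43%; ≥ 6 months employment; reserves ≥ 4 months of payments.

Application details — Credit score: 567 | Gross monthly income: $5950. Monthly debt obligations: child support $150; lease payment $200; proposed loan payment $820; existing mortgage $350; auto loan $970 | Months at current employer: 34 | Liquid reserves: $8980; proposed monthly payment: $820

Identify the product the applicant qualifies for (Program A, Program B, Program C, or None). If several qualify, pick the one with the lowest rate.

Total debts = (150 + 200 + 820 + 350 + 970) = 2,490; DTI = 2,490/5,950 = 41.8%.
Reserves = 8,980/820 = 11.0 months.
Program A: score 567 < 620; DTI 41.8% > 36% → does not qualify.
Program B: score 567 < 580; DTI 41.8% ≤ 43%; reserves 11.0 ≥ 9 mo → does not qualify.
Program C: score 567 < 640; DTI 41.8% ≤ 43%; employment 34 ≥ 6 mo; reserves 11.0 ≥ 4 mo → does not qualify.

None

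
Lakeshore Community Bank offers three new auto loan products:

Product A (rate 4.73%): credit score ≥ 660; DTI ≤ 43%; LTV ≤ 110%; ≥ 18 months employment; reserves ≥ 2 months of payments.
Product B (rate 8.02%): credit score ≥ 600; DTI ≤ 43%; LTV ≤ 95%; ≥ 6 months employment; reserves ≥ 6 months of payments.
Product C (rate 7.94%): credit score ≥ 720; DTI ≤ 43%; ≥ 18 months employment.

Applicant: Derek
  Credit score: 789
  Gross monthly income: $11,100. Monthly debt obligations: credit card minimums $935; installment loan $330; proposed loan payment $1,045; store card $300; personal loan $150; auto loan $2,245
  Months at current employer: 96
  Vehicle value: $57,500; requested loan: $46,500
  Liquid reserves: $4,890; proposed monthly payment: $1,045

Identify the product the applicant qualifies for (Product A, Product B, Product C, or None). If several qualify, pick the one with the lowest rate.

Total debts = (935 + 330 + 1,045 + 300 + 150 + 2,245) = 5,005; DTI = 5,005/11,100 = 45.1%.
LTV = 46,500/57,500 = 80.9%.
Reserves = 4,890/1,045 = 4.7 months.
Product A: score 789 ≥ 660; DTI 45.1% > 43%; LTV 80.9% ≤ 110%; employment 96 ≥ 18 mo; reserves 4.7 ≥ 2 mo → does not qualify.
Product B: score 789 ≥ 600; DTI 45.1% > 43%; LTV 80.9% ≤ 95%; employment 96 ≥ 6 mo; reserves 4.7 < 6 mo → does not qualify.
Product C: score 789 ≥ 720; DTI 45.1% > 43%; employment 96 ≥ 18 mo → does not qualify.

None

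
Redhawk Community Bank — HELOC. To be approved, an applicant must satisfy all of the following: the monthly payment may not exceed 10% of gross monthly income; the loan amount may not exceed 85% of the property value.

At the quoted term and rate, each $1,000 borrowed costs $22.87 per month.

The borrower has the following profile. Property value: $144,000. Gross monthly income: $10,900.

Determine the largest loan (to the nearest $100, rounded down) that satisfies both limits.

Payment cap: 10% × $10,900 = $1,090/month.
At $22.87 per $1,000, that supports 1,090/22.87 × 1,000 ≈ $47,660 → $47,600.
LTV cap: 85% × $144,000 = $122,400 → $122,400.
Binding constraint: payment-to-income.

$47,600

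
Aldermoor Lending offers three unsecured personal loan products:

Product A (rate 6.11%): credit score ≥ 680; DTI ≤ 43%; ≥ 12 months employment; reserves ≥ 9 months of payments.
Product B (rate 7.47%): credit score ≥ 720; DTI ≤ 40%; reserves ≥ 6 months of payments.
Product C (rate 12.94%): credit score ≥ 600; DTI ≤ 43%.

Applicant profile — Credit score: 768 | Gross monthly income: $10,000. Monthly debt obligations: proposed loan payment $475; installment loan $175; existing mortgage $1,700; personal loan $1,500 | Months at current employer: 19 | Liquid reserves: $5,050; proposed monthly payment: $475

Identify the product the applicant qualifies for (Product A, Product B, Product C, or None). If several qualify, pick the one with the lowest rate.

Product A

Total debts = (475 + 175 + 1,700 + 1,500) = 3,850; DTI = 3,850/10,000 = 38.5%.
Reserves = 5,050/475 = 10.6 months.
Product A: score 768 ≥ 680; DTI 38.5% ≤ 43%; employment 19 ≥ 12 mo; reserves 10.6 ≥ 9 mo → qualifies.
Product B: score 768 ≥ 720; DTI 38.5% ≤ 40%; reserves 10.6 ≥ 6 mo → qualifies.
Product C: score 768 ≥ 600; DTI 38.5% ≤ 43% → qualifies.
Qualifying: Product A, Product B, Product C. Lowest rate is 6.11% → Product A.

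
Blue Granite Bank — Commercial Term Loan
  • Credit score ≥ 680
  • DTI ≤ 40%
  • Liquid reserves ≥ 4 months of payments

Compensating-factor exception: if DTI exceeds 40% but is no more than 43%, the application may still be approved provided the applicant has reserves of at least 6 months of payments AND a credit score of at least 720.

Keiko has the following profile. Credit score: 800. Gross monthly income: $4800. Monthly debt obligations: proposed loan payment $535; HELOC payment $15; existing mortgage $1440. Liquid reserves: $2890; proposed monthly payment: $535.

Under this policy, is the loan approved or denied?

Denied

Credit score 800 ≥ 680 (meets base)
Total debts = (535 + 15 + 1,440) = 1,990. DTI: 1,990 ÷ 4,800 = 41.5%, over the 40% base limit.
Liquid reserves cover 2,890/535 = 5.4 months — ≥ 4 required
DTI 41.5% is within the 40%–43% exception band; checking compensating factors.
Reserves 5.4 < 6 months; credit score 800 ≥ 720.
Compensating-factor requirement not fully met.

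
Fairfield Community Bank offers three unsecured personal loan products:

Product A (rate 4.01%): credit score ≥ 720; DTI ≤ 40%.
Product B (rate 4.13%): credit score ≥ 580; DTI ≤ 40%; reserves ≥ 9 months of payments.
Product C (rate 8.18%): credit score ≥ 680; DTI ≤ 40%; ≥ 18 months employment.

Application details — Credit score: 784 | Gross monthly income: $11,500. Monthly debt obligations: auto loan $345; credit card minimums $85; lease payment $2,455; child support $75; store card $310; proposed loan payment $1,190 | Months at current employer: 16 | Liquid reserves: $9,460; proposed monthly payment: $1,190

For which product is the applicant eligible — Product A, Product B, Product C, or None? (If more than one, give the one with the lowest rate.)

Product A

Total debts = (345 + 85 + 2,455 + 75 + 310 + 1,190) = 4,460; DTI = 4,460/11,500 = 38.8%.
Reserves = 9,460/1,190 = 7.9 months.
Product A: score 784 ≥ 720; DTI 38.8% ≤ 40% → qualifies.
Product B: score 784 ≥ 580; DTI 38.8% ≤ 40%; reserves 7.9 < 9 mo → does not qualify.
Product C: score 784 ≥ 680; DTI 38.8% ≤ 40%; employment 16 < 18 mo → does not qualify.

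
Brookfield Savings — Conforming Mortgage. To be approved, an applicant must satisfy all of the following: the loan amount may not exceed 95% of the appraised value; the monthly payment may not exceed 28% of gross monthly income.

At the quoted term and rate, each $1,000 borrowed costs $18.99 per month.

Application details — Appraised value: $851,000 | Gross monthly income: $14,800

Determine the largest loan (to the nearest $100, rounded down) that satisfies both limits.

$218,200

Payment cap: 28% × $14,800 = $4,144/month.
At $18.99 per $1,000, that supports 4,144/18.99 × 1,000 ≈ $218,220 → $218,200.
LTV cap: 95% × $851,000 = $808,450 → $808,400.
Binding constraint: payment-to-income.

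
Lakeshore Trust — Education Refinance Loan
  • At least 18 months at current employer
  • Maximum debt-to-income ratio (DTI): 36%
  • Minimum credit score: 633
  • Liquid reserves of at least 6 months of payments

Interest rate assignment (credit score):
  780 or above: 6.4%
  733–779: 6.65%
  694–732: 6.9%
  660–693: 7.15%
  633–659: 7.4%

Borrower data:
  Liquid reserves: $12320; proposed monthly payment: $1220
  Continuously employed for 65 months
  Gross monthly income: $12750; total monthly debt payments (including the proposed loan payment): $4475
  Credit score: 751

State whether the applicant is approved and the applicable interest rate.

Credit score 751 ≥ 633 (meets minimum)
DTI: 4,475 ÷ 12,750 = 35.1%, within the 36% cap
Liquid reserves cover 12,320/1,220 = 10.1 months — ≥ 6 required
Employment 65 ≥ 18 months
All requirements met. Score 751 falls in the 733–779 tier → 6.65%.

Approved at 6.65%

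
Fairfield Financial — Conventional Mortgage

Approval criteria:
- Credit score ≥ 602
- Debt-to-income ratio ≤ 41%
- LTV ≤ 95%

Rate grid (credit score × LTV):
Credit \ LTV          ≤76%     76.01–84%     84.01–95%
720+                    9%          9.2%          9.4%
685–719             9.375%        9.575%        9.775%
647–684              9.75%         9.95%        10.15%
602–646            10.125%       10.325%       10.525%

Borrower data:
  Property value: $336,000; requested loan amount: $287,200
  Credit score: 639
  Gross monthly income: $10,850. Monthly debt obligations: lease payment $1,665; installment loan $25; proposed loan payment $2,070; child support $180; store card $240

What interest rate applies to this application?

Credit score 639 ≥ 602; Total monthly debts = (1,665 + 25 + 2,070 + 180 + 240) = 4,180. Debt-to-income = 4,180/10,850 = 38.5% — meets 41% limit
LTV: 287,200 ÷ 336,000 = 85.5%, within 95% cap
Credit 639 → row 602–646; LTV 85.5% → column 84.01–95%. Grid cell → 10.525%.

10.525%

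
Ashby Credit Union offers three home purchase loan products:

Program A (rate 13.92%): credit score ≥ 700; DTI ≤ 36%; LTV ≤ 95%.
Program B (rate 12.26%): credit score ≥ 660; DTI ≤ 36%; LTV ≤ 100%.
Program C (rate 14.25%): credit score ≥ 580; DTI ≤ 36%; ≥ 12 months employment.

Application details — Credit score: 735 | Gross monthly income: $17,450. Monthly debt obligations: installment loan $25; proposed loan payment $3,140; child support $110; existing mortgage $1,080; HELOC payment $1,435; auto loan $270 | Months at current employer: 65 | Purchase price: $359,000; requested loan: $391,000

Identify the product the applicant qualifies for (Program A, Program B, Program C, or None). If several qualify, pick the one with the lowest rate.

Total debts = (25 + 3,140 + 110 + 1,080 + 1,435 + 270) = 6,060; DTI = 6,060/17,450 = 34.7%.
LTV = 391,000/359,000 = 108.9%.
Program A: score 735 ≥ 700; DTI 34.7% ≤ 36%; LTV 108.9% > 95% → does not qualify.
Program B: score 735 ≥ 660; DTI 34.7% ≤ 36%; LTV 108.9% > 100% → does not qualify.
Program C: score 735 ≥ 580; DTI 34.7% ≤ 36%; employment 65 ≥ 12 mo → qualifies.

Program C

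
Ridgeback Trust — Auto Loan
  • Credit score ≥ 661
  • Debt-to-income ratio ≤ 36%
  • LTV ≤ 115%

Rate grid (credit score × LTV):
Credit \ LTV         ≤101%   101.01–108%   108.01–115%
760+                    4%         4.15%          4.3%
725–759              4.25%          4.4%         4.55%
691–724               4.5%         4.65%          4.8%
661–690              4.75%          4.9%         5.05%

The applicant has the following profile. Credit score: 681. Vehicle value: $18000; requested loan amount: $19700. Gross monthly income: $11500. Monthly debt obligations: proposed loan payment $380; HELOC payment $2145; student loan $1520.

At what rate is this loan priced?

5.05%

Credit score 681 ≥ 661; Total monthly debts = (380 + 2,145 + 1,520) = 4,045. DTI = 4,045/11,500 = 35.2% ≤ 36%
LTV = 19,700/18,000 = 109.4% ≤ 115%
Score 681 is in the 661–690 band; LTV 109.4% is in the 108.01–115% band → 5.05%.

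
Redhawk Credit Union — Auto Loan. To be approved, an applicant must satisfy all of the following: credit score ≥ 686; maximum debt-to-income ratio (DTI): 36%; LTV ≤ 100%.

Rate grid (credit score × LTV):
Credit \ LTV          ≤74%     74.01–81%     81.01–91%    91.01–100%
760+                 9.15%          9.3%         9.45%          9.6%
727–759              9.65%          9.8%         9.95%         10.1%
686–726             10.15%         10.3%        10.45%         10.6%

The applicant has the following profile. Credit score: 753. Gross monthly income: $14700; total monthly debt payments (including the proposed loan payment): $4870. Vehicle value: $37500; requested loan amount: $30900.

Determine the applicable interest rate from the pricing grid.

9.95%

Credit score 753 ≥ 686; DTI = 4,870/14,700 = 33.1% ≤ 36%
LTV = 30,900/37,500 = 82.4% ≤ 100%
Row: 753 falls in 727–759. Column: 82.4% falls in 81.01–91%. Rate = 9.95%.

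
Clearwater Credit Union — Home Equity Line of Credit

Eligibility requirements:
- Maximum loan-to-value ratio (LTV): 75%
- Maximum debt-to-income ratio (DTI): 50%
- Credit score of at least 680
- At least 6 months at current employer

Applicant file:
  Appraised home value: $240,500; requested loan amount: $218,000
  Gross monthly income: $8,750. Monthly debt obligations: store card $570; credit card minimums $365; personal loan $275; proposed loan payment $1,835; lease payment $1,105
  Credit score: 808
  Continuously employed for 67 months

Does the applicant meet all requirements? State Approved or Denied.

Denied

LTV = 218,000/240,500 = 90.6% > 75%
Total monthly debts = (570 + 365 + 275 + 1,835 + 1,105) = 4,150. DTI: 4,150 ÷ 8,750 = 47.4%, within the 50% cap
Credit score 808 ≥ 680 (meets)
Employment 67 ≥ 6 months
Fails on LTV.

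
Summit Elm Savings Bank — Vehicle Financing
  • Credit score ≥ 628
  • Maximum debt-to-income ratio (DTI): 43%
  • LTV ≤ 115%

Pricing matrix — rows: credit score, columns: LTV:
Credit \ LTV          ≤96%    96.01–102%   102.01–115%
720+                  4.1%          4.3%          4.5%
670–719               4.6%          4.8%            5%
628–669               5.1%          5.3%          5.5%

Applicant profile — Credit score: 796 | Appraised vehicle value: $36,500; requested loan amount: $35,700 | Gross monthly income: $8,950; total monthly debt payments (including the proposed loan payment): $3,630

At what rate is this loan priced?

4.3%

Credit score 796 ≥ 628; DTI: 3,630 ÷ 8,950 = 40.6%, within the 43% cap
Loan-to-value = 35,700/36,500 = 97.8% — pass (115% max)
Credit 796 → row 720+; LTV 97.8% → column 96.01–102%. Grid cell → 4.3%.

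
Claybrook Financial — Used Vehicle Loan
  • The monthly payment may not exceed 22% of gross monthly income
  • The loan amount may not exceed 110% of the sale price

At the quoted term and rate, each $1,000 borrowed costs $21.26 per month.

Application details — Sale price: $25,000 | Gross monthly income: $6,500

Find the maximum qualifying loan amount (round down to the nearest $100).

$27,500

Payment cap: 22% × $6,500 = $1,430/month.
At $21.26 per $1,000, that supports 1,430/21.26 × 1,000 ≈ $67,262 → $67,200.
LTV cap: 110% × $25,000 = $27,500 → $27,500.
Binding constraint: loan-to-value.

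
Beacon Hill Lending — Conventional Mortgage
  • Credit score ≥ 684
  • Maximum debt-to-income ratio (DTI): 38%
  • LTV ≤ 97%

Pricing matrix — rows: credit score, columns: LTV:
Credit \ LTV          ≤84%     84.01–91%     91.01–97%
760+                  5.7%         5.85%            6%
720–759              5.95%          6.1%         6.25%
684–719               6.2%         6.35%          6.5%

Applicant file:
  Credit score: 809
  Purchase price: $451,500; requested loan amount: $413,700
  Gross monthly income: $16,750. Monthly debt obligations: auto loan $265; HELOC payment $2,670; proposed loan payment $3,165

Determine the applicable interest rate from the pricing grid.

6%

Credit score 809 ≥ 684; Total monthly debts = (265 + 2,670 + 3,165) = 6,100. DTI: 6,100 ÷ 16,750 = 36.4%, within the 38% cap
Loan-to-value = 413,700/451,500 = 91.6% — pass (97% max)
Credit 809 → row 760+; LTV 91.6% → column 91.01–97%. Grid cell → 6%.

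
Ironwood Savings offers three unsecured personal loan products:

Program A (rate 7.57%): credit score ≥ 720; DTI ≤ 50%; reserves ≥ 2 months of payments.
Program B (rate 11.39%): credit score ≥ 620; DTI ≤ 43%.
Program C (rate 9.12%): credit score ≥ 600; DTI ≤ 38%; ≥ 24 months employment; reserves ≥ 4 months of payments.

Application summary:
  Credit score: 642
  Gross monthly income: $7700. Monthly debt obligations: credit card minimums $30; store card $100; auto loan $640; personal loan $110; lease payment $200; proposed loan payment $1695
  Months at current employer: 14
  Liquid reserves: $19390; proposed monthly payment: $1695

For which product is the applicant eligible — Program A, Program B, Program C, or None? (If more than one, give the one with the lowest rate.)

Total debts = (30 + 100 + 640 + 110 + 200 + 1,695) = 2,775; DTI = 2,775/7,700 = 36%.
Reserves = 19,390/1,695 = 11.4 months.
Program A: score 642 < 720; DTI 36% ≤ 50%; reserves 11.4 ≥ 2 mo → does not qualify.
Program B: score 642 ≥ 620; DTI 36% ≤ 43% → qualifies.
Program C: score 642 ≥ 600; DTI 36% ≤ 38%; employment 14 < 24 mo; reserves 11.4 ≥ 4 mo → does not qualify.

Program B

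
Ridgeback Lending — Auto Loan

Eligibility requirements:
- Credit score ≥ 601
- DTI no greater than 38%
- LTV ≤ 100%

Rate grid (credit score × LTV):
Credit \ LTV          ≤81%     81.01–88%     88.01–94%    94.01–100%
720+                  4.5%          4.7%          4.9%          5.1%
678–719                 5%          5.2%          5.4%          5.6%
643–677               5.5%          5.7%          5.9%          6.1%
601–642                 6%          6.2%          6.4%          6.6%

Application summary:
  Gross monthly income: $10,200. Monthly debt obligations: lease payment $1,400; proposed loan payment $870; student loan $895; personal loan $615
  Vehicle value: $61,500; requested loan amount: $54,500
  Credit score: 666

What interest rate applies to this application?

5.9%

Credit score 666 ≥ 601; Total monthly debts = (1,400 + 870 + 895 + 615) = 3,780. DTI = 3,780/10,200 = 37.1% ≤ 38%
LTV: 54,500 ÷ 61,500 = 88.6%, within 100% cap
Row: 666 falls in 643–677. Column: 88.6% falls in 88.01–94%. Rate = 5.9%.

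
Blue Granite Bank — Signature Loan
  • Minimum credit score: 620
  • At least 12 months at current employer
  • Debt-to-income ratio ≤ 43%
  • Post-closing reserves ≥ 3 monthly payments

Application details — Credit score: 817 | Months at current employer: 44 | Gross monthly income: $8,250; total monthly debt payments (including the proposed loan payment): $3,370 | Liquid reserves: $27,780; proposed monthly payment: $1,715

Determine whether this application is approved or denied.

Approved

Credit score 817 ≥ 620 (meets)
Employment 44 ≥ 12 months
DTI: 3,370 ÷ 8,250 = 40.8%, within the 43% cap
Reserves: 27,780 ÷ 1,715 = 16.2 months (meets 3-month minimum)
All criteria satisfied.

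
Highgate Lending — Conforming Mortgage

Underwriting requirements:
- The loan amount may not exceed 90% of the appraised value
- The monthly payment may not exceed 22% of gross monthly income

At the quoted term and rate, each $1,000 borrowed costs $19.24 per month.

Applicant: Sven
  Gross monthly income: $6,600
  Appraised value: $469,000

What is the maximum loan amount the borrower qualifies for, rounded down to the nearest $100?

$75,400

Payment cap: 22% × $6,600 = $1,452/month.
At $19.24 per $1,000, that supports 1,452/19.24 × 1,000 ≈ $75,467 → $75,400.
LTV cap: 90% × $469,000 = $422,100 → $422,100.
Binding constraint: payment-to-income.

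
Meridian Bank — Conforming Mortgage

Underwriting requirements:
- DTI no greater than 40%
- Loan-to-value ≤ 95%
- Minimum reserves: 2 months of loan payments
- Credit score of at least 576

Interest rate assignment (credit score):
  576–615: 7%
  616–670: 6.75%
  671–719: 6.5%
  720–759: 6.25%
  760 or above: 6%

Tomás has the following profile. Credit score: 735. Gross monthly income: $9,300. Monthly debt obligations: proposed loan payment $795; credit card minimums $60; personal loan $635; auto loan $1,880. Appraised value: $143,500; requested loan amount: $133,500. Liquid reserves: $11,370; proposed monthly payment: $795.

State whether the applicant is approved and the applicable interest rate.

Credit score 735 ≥ 576 (meets minimum)
LTV: 133,500 ÷ 143,500 = 93%, within 95% cap
Total monthly debts = (795 + 60 + 635 + 1,880) = 3,370. DTI: 3,370 ÷ 9,300 = 36.2%, within the 40% cap
Reserves: 11,370 ÷ 795 = 14.3 months (meets 2-month minimum)
All requirements met. Score 735 falls in the 720–759 tier → 6.25%.

Approved at 6.25%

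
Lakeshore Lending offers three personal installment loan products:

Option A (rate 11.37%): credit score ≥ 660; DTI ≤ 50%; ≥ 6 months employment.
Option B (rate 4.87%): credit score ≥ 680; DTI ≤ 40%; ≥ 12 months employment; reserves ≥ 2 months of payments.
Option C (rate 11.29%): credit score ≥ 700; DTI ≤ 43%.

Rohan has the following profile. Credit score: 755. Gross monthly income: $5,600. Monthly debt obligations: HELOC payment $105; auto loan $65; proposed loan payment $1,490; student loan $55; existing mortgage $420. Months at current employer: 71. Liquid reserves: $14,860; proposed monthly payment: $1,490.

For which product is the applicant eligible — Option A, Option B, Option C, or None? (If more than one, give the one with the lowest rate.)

Option B

Total debts = (105 + 65 + 1,490 + 55 + 420) = 2,135; DTI = 2,135/5,600 = 38.1%.
Reserves = 14,860/1,490 = 10.0 months.
Option A: score 755 ≥ 660; DTI 38.1% ≤ 50%; employment 71 ≥ 6 mo → qualifies.
Option B: score 755 ≥ 680; DTI 38.1% ≤ 40%; employment 71 ≥ 12 mo; reserves 10.0 ≥ 2 mo → qualifies.
Option C: score 755 ≥ 700; DTI 38.1% ≤ 43% → qualifies.
Qualifying: Option A, Option B, Option C. Lowest rate is 4.87% → Option B.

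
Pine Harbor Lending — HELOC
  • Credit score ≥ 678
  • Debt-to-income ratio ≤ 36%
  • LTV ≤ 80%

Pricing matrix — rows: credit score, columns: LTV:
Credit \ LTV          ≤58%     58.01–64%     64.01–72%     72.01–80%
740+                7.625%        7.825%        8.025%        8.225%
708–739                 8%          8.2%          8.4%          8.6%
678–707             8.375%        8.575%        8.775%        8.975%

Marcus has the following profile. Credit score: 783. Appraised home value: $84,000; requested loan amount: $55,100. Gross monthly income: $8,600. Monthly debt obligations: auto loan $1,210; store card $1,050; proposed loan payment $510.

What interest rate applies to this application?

Credit score 783 ≥ 678; Total monthly debts = (1,210 + 1,050 + 510) = 2,770. DTI = 2,770/8,600 = 32.2% ≤ 36%
LTV = 55,100/84,000 = 65.6% ≤ 80%
Score 783 is in the 740+ band; LTV 65.6% is in the 64.01–72% band → 8.025%.

8.025%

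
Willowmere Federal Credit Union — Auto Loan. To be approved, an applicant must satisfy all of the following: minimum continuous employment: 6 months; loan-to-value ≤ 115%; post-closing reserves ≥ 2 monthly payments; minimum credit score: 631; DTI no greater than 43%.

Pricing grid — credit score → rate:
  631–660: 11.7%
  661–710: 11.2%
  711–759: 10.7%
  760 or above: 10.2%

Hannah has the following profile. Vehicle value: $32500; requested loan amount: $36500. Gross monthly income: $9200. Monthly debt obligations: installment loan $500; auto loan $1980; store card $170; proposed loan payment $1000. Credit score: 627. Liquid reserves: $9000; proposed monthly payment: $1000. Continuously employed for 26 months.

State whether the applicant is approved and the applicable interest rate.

Credit score 627 < 631 (below minimum)
Liquid reserves cover 9,000/1,000 = 9.0 months — ≥ 2 required
Total monthly debts = (500 + 1,980 + 170 + 1,000) = 3,650. DTI: 3,650 ÷ 9,200 = 39.7%, within the 43% cap
Loan-to-value = 36,500/32,500 = 112.3% — pass (115% max)
Employment 26 ≥ 6 months
Not all requirements met → denied.

Denied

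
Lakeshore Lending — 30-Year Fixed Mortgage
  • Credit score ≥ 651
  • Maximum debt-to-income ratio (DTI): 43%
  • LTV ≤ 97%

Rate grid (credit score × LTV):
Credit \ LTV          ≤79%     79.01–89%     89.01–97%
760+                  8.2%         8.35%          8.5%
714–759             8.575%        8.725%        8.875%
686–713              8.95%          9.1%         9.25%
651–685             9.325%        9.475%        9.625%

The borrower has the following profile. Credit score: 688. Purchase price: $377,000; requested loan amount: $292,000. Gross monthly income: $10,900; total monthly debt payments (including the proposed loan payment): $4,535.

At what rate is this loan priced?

8.95%

Credit score 688 ≥ 651; DTI: 4,535 ÷ 10,900 = 41.6%, within the 43% cap
Loan-to-value = 292,000/377,000 = 77.5% — pass (97% max)
Row: 688 falls in 686–713. Column: 77.5% falls in ≤79%. Rate = 8.95%.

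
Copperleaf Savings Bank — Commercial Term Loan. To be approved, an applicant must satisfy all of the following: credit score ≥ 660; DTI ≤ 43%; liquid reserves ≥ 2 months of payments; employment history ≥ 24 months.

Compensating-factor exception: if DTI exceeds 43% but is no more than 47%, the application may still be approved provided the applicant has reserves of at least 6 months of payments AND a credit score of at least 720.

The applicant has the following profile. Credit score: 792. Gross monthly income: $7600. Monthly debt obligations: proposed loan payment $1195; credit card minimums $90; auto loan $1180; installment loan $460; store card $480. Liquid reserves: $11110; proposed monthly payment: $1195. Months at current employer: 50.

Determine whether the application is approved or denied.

Credit score 792 ≥ 660 (meets base)
Total debts = (1,195 + 90 + 1,180 + 460 + 480) = 3,405. DTI: 3,405 ÷ 7,600 = 44.8%, over the 43% base limit.
Liquid reserves cover 11,110/1,195 = 9.3 months — ≥ 2 required
Employment 50 ≥ 24 months
44.8% falls in the override range (43%–47%), so the compensating-factor test applies.
Override check — reserves: 9.3 mo (ok); score: 792 (ok).
Both override conditions satisfied; DTI exception granted.

Approved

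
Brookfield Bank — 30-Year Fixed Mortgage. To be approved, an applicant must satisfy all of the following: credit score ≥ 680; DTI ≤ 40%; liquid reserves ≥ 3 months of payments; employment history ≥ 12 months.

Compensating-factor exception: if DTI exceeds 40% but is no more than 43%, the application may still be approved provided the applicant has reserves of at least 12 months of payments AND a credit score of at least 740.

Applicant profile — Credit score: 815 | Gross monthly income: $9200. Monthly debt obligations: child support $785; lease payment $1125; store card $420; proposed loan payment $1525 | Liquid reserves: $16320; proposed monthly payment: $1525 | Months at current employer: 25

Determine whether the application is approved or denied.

Denied

Credit score 815 ≥ 680 (meets base)
Total debts = (785 + 1,125 + 420 + 1,525) = 3,855. DTI: 3,855 ÷ 9,200 = 41.9%, over the 40% base limit.
Reserves = 16,320/1,525 = 10.7 months ≥ 3
Employment 25 ≥ 12 months
41.9% falls in the override range (40%–43%), so the compensating-factor test applies.
Override check — reserves: 10.7 mo (short of 12); score: 815 (ok).
Compensating-factor requirement not fully met.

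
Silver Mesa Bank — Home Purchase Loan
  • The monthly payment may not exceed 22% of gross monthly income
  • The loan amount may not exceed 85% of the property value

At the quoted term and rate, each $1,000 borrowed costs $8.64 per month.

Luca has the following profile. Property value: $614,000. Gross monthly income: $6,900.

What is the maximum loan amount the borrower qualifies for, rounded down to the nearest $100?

Payment cap: 22% × $6,900 = $1,518/month.
At $8.64 per $1,000, that supports 1,518/8.64 × 1,000 ≈ $175,694 → $175,600.
LTV cap: 85% × $614,000 = $521,900 → $521,900.
Binding constraint: payment-to-income.

$175,600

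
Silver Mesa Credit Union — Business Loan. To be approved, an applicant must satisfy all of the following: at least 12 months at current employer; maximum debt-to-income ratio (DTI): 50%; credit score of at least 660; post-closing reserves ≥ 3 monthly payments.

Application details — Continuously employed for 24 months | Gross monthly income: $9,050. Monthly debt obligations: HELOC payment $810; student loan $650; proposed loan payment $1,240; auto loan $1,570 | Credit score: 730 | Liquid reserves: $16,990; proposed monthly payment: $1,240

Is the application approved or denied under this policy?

Employment 24 ≥ 12 months
Total monthly debts = (810 + 650 + 1,240 + 1,570) = 4,270. DTI = 4,270/9,050 = 47.2% ≤ 50%
Credit score 730 ≥ 660 (meets)
Liquid reserves cover 16,990/1,240 = 13.7 months — ≥ 3 required
All criteria satisfied.

Approved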